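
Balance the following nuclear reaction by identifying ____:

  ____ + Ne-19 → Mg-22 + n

alpha particle

Conserve mass number: A + 19 = 22 + 1, so A = 4.
Conserve atomic number: Z + 10 = 12 + 0, so Z = 2.
A = 4 and Z = 2 is He-4 — an alpha particle.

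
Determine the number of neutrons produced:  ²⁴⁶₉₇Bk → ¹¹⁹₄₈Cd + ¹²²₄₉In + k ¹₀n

Conserve mass number: 246 = 119 + 122 + k, so k = 246 − 241 = 5.
Check atomic number: 97 = 48 + 49 + 0 = 97. ✓

5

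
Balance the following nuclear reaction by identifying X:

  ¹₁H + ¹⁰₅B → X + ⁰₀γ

C-11

Conserve mass number: 1 + 10 = A + 0, so A = 11.
Conserve atomic number: 1 + 5 = Z + 0, so Z = 6.
Z = 6 is carbon, so the species is ¹¹₆C.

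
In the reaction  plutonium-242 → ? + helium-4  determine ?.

Conserve mass number: 242 = A + 4, so A = 238.
Conserve atomic number: 94 = Z + 2, so Z = 92.
Z = 92 is uranium, so the species is uranium-238.

U-238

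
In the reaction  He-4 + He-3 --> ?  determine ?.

Conserve mass number: 4 + 3 = A, so A = 7.
Conserve atomic number: 2 + 2 = Z, so Z = 4.
Z = 4 is beryllium, so the species is Be-7.

Be-7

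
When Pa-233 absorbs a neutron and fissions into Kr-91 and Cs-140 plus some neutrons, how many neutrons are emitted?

3

Conserve mass number: 234 = 91 + 140 + k, so k = 234 − 231 = 3.
Check atomic number: 91 = 36 + 55 + 0 = 91. ✓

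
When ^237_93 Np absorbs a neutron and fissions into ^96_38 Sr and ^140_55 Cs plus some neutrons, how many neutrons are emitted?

2

Conserve mass number: 238 = 96 + 140 + k, so k = 238 − 236 = 2.
Check atomic number: 93 = 38 + 55 + 0 = 93. ✓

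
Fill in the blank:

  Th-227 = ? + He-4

Conserve mass number: 227 = A + 4, so A = 223.
Conserve atomic number: 90 = Z + 2, so Z = 88.
Z = 88 is radium, so the species is Ra-223.

Ra-223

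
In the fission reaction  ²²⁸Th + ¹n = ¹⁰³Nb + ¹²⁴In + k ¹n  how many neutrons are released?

Conserve mass number: 229 = 103 + 124 + k, so k = 229 − 227 = 2.
Check atomic number: 90 = 41 + 49 + 0 = 90. ✓

2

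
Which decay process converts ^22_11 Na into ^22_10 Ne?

ΔA = 22 − 22 = 0; ΔZ = 10 − 11 = -1.
A is unchanged and Z drops by 1 — a proton has become a neutron (β⁺ emission or electron capture).

beta-plus decay or electron capture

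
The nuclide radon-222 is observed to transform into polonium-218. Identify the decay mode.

ΔA = 218 − 222 = -4; ΔZ = 84 − 86 = -2.
A drops by 4 and Z drops by 2 — the signature of alpha emission.

alpha decay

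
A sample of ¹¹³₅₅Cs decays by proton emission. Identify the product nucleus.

Xe-112

Proton emission: mass number changes by -1, atomic number by -1.
A: 113 − 1 = 112; Z: 55 − 1 = 54.
Z = 54 is xenon, so the daughter is ¹¹²₅₄Xe.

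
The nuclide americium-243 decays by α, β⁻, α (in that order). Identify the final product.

U-235

Start: (A, Z) = (243, 95).
After α: (239, 93).
After β⁻: (239, 94).
After α: (235, 92).
Z = 92 is uranium.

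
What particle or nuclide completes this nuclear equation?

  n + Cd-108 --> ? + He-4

Conserve mass number: 1 + 108 = A + 4, so A = 105.
Conserve atomic number: 0 + 48 = Z + 2, so Z = 46.
Z = 46 is palladium, so the species is Pd-105.

Pd-105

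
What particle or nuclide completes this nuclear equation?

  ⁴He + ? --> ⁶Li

Conserve mass number: 4 + A = 6, so A = 2.
Conserve atomic number: 2 + Z = 3, so Z = 1.
A = 2 and Z = 1 is ²H — a deuteron.

deuteron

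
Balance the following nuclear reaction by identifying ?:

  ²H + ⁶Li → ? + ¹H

Li-7

Conserve mass number: 2 + 6 = A + 1, so A = 7.
Conserve atomic number: 1 + 3 = Z + 1, so Z = 3.
Z = 3 is lithium, so the species is ⁷Li.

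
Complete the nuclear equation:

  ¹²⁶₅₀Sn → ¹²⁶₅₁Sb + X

beta-minus particle

Conserve mass number: 126 = 126 + A, so A = 0.
Conserve atomic number: 50 = 51 + Z, so Z = -1.
A = 0 and Z = -1 is ⁰₋₁e — a beta-minus particle.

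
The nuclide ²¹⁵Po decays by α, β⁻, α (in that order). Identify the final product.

Start: (A, Z) = (215, 84).
After α: (211, 82).
After β⁻: (211, 83).
After α: (207, 81).
Z = 81 is thallium.

Tl-207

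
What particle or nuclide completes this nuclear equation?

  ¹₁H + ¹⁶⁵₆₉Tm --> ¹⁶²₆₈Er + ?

alpha particle

Conserve mass number: 1 + 165 = 162 + A, so A = 4.
Conserve atomic number: 1 + 69 = 68 + Z, so Z = 2.
A = 4 and Z = 2 is ⁴₂He — an alpha particle.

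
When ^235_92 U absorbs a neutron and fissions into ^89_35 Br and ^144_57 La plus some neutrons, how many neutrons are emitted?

3

Conserve mass number: 236 = 89 + 144 + k, so k = 236 − 233 = 3.
Check atomic number: 92 = 35 + 57 + 0 = 92. ✓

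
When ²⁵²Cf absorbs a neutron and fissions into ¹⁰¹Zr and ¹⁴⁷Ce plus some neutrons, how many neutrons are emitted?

5

Conserve mass number: 253 = 101 + 147 + k, so k = 253 − 248 = 5.
Check atomic number: 98 = 40 + 58 + 0 = 98. ✓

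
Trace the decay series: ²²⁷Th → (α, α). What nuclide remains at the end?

Start: (A, Z) = (227, 90).
After α: (223, 88).
After α: (219, 86).
Z = 86 is radon.

Rn-219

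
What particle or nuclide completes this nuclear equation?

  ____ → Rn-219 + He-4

Conserve mass number: A = 219 + 4, so A = 223.
Conserve atomic number: Z = 86 + 2, so Z = 88.
Z = 88 is radium, so the species is Ra-223.

Ra-223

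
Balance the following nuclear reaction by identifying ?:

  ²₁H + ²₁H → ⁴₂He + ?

gamma ray

Conserve mass number: 2 + 2 = 4 + A, so A = 0.
Conserve atomic number: 1 + 1 = 2 + Z, so Z = 0.
A = 0 and Z = 0 is ⁰₀γ — a gamma ray.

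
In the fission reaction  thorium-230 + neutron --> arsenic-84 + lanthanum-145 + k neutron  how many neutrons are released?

Conserve mass number: 231 = 84 + 145 + k, so k = 231 − 229 = 2.
Check atomic number: 90 = 33 + 57 + 0 = 90. ✓

2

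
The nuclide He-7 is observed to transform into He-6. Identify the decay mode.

ΔA = 6 − 7 = -1; ΔZ = 2 − 2 = +0.
A drops by 1 with Z unchanged — a neutron was emitted.

neutron emission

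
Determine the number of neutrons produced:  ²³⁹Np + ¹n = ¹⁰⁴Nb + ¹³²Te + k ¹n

Conserve mass number: 240 = 104 + 132 + k, so k = 240 − 236 = 4.
Check atomic number: 93 = 41 + 52 + 0 = 93. ✓

4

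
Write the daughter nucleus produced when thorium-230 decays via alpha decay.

Ra-226

Alpha decay: mass number changes by -4, atomic number by -2.
A: 230 − 4 = 226; Z: 90 − 2 = 88.
Z = 88 is radium, so the daughter is radium-226.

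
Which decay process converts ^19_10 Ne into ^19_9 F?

beta-plus decay or electron capture

ΔA = 19 − 19 = 0; ΔZ = 9 − 10 = -1.
A is unchanged and Z drops by 1 — a proton has become a neutron (β⁺ emission or electron capture).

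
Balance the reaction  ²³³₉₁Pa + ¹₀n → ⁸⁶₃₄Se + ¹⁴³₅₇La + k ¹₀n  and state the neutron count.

Conserve mass number: 234 = 86 + 143 + k, so k = 234 − 229 = 5.
Check atomic number: 91 = 34 + 57 + 0 = 91. ✓

5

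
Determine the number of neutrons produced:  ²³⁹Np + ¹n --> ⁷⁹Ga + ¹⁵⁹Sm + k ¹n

2

Conserve mass number: 240 = 79 + 159 + k, so k = 240 − 238 = 2.
Check atomic number: 93 = 31 + 62 + 0 = 93. ✓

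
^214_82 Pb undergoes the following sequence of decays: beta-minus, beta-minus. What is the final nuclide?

Start: (A, Z) = (214, 82).
After β⁻: (214, 83).
After β⁻: (214, 84).
Z = 84 is polonium.

Po-214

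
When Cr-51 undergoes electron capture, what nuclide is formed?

Electron capture: mass number changes by +0, atomic number by -1.
A: 51 = 51; Z: 24 − 1 = 23.
Z = 23 is vanadium, so the daughter is V-51.

V-51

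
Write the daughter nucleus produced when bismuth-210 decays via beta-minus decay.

Beta-minus decay: mass number changes by +0, atomic number by +1.
A: 210 = 210; Z: 83 + 1 = 84.
Z = 84 is polonium, so the daughter is polonium-210.

Po-210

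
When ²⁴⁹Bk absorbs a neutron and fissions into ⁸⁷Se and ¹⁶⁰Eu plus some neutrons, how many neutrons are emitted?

Conserve mass number: 250 = 87 + 160 + k, so k = 250 − 247 = 3.
Check atomic number: 97 = 34 + 63 + 0 = 97. ✓

3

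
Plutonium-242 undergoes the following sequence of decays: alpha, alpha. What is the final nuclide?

Th-234

Start: (A, Z) = (242, 94).
After α: (238, 92).
After α: (234, 90).
Z = 90 is thorium.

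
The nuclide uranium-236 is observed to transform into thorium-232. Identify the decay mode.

ΔA = 232 − 236 = -4; ΔZ = 90 − 92 = -2.
A drops by 4 and Z drops by 2 — the signature of alpha emission.

alpha decay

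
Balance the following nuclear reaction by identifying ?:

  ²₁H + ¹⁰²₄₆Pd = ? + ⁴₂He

Rh-100

Conserve mass number: 2 + 102 = A + 4, so A = 100.
Conserve atomic number: 1 + 46 = Z + 2, so Z = 45.
Z = 45 is rhodium, so the species is ¹⁰⁰₄₅Rh.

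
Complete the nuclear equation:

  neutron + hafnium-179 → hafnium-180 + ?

gamma ray

Conserve mass number: 1 + 179 = 180 + A, so A = 0.
Conserve atomic number: 0 + 72 = 72 + Z, so Z = 0.
A = 0 and Z = 0 is γ — a gamma ray.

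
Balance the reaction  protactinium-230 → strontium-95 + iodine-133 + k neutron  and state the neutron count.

Conserve mass number: 230 = 95 + 133 + k, so k = 230 − 228 = 2.
Check atomic number: 91 = 38 + 53 + 0 = 91. ✓

2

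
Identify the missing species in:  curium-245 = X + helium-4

Pu-241

Conserve mass number: 245 = A + 4, so A = 241.
Conserve atomic number: 96 = Z + 2, so Z = 94.
Z = 94 is plutonium, so the species is plutonium-241.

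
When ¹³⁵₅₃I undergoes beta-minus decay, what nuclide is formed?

Xe-135

Beta-minus decay: mass number changes by +0, atomic number by +1.
A: 135 = 135; Z: 53 + 1 = 54.
Z = 54 is xenon, so the daughter is ¹³⁵₅₄Xe.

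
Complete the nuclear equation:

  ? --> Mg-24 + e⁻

Conserve mass number: A = 24 + 0, so A = 24.
Conserve atomic number: Z = 12 − 1, so Z = 11.
Z = 11 is sodium, so the species is Na-24.

Na-24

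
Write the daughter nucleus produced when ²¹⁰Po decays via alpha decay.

Alpha decay: mass number changes by -4, atomic number by -2.
A: 210 − 4 = 206; Z: 84 − 2 = 82.
Z = 82 is lead, so the daughter is ²⁰⁶Pb.

Pb-206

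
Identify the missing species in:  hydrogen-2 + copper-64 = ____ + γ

Zn-66

Conserve mass number: 2 + 64 = A + 0, so A = 66.
Conserve atomic number: 1 + 29 = Z + 0, so Z = 30.
Z = 30 is zinc, so the species is zinc-66.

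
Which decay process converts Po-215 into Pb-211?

ΔA = 211 − 215 = -4; ΔZ = 82 − 84 = -2.
A drops by 4 and Z drops by 2 — the signature of alpha emission.

alpha decay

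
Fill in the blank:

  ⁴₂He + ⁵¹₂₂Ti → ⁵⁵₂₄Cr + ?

Conserve mass number: 4 + 51 = 55 + A, so A = 0.
Conserve atomic number: 2 + 22 = 24 + Z, so Z = 0.
A = 0 and Z = 0 is ⁰₀γ — a gamma ray.

gamma ray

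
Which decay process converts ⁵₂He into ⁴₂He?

neutron emission

ΔA = 4 − 5 = -1; ΔZ = 2 − 2 = +0.
A drops by 1 with Z unchanged — a neutron was emitted.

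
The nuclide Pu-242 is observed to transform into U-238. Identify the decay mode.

ΔA = 238 − 242 = -4; ΔZ = 92 − 94 = -2.
A drops by 4 and Z drops by 2 — the signature of alpha emission.

alpha decay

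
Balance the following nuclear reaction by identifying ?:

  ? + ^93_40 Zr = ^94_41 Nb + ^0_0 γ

Conserve mass number: A + 93 = 94 + 0, so A = 1.
Conserve atomic number: Z + 40 = 41 + 0, so Z = 1.
A = 1 and Z = 1 is ^1_1 H — a proton.

proton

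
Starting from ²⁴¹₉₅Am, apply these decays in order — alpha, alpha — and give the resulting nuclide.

Start: (A, Z) = (241, 95).
After α: (237, 93).
After α: (233, 91).
Z = 91 is protactinium.

Pa-233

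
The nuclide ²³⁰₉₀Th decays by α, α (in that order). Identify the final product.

Start: (A, Z) = (230, 90).
After α: (226, 88).
After α: (222, 86).
Z = 86 is radon.

Rn-222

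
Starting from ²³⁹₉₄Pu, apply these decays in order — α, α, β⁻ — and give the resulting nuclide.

Pa-231

Start: (A, Z) = (239, 94).
After α: (235, 92).
After α: (231, 90).
After β⁻: (231, 91).
Z = 91 is protactinium.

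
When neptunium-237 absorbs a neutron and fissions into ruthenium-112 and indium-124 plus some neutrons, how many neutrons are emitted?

2

Conserve mass number: 238 = 112 + 124 + k, so k = 238 − 236 = 2.
Check atomic number: 93 = 44 + 49 + 0 = 93. ✓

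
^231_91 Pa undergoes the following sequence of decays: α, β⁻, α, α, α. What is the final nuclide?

Po-215

Start: (A, Z) = (231, 91).
After α: (227, 89).
After β⁻: (227, 90).
After α: (223, 88).
After α: (219, 86).
After α: (215, 84).
Z = 84 is polonium.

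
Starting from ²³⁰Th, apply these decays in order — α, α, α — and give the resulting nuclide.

Po-218

Start: (A, Z) = (230, 90).
After α: (226, 88).
After α: (222, 86).
After α: (218, 84).
Z = 84 is polonium.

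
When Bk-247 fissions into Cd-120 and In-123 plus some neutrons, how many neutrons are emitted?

4

Conserve mass number: 247 = 120 + 123 + k, so k = 247 − 243 = 4.
Check atomic number: 97 = 48 + 49 + 0 = 97. ✓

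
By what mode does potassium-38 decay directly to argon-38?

ΔA = 38 − 38 = 0; ΔZ = 18 − 19 = -1.
A is unchanged and Z drops by 1 — a proton has become a neutron (β⁺ emission or electron capture).

beta-plus decay or electron capture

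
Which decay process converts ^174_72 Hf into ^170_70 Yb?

alpha decay

ΔA = 170 − 174 = -4; ΔZ = 70 − 72 = -2.
A drops by 4 and Z drops by 2 — the signature of alpha emission.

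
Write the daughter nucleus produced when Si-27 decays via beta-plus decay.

Beta-plus decay: mass number changes by +0, atomic number by -1.
A: 27 = 27; Z: 14 − 1 = 13.
Z = 13 is aluminium, so the daughter is Al-27.

Al-27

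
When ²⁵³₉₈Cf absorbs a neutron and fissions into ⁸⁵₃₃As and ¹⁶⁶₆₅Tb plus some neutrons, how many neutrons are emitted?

3

Conserve mass number: 254 = 85 + 166 + k, so k = 254 − 251 = 3.
Check atomic number: 98 = 33 + 65 + 0 = 98. ✓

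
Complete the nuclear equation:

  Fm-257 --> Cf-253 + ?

Conserve mass number: 257 = 253 + A, so A = 4.
Conserve atomic number: 100 = 98 + Z, so Z = 2.
A = 4 and Z = 2 is He-4 — an alpha particle.

alpha particle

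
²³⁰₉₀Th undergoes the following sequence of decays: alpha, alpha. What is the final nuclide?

Rn-222

Start: (A, Z) = (230, 90).
After α: (226, 88).
After α: (222, 86).
Z = 86 is radon.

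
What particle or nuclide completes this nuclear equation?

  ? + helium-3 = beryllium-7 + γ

alpha particle

Conserve mass number: A + 3 = 7 + 0, so A = 4.
Conserve atomic number: Z + 2 = 4 + 0, so Z = 2.
A = 4 and Z = 2 is helium-4 — an alpha particle.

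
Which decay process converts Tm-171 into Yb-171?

beta-minus decay

ΔA = 171 − 171 = 0; ΔZ = 70 − 69 = +1.
A is unchanged and Z rises by 1 — a neutron has become a proton (β⁻ decay).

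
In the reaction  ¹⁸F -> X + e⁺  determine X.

O-18

Conserve mass number: 18 = A + 0, so A = 18.
Conserve atomic number: 9 = Z + 1, so Z = 8.
Z = 8 is oxygen, so the species is ¹⁸O.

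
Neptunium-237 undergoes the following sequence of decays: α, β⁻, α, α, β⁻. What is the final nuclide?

Ac-225

Start: (A, Z) = (237, 93).
After α: (233, 91).
After β⁻: (233, 92).
After α: (229, 90).
After α: (225, 88).
After β⁻: (225, 89).
Z = 89 is actinium.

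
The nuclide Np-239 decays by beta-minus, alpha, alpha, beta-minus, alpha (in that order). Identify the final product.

Ac-227

Start: (A, Z) = (239, 93).
After β⁻: (239, 94).
After α: (235, 92).
After α: (231, 90).
After β⁻: (231, 91).
After α: (227, 89).
Z = 89 is actinium.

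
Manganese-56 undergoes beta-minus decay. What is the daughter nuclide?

Fe-56

Beta-minus decay: mass number changes by +0, atomic number by +1.
A: 56 = 56; Z: 25 + 1 = 26.
Z = 26 is iron, so the daughter is iron-56.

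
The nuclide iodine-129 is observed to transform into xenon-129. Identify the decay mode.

ΔA = 129 − 129 = 0; ΔZ = 54 − 53 = +1.
A is unchanged and Z rises by 1 — a neutron has become a proton (β⁻ decay).

beta-minus decay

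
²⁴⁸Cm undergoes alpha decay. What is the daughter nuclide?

Pu-244

Alpha decay: mass number changes by -4, atomic number by -2.
A: 248 − 4 = 244; Z: 96 − 2 = 94.
Z = 94 is plutonium, so the daughter is ²⁴⁴Pu.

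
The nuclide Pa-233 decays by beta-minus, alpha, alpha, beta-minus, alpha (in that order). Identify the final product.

Fr-221

Start: (A, Z) = (233, 91).
After β⁻: (233, 92).
After α: (229, 90).
After α: (225, 88).
After β⁻: (225, 89).
After α: (221, 87).
Z = 87 is francium.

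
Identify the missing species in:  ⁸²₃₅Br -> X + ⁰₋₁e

Conserve mass number: 82 = A + 0, so A = 82.
Conserve atomic number: 35 = Z − 1, so Z = 36.
Z = 36 is krypton, so the species is ⁸²₃₆Kr.

Kr-82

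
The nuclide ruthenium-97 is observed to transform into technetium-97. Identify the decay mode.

ΔA = 97 − 97 = 0; ΔZ = 43 − 44 = -1.
A is unchanged and Z drops by 1 — a proton has become a neutron (β⁺ emission or electron capture).

beta-plus decay or electron capture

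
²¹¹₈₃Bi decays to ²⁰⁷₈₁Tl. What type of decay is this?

ΔA = 207 − 211 = -4; ΔZ = 81 − 83 = -2.
A drops by 4 and Z drops by 2 — the signature of alpha emission.

alpha decay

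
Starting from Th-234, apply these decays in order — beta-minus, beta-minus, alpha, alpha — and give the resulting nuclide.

Start: (A, Z) = (234, 90).
After β⁻: (234, 91).
After β⁻: (234, 92).
After α: (230, 90).
After α: (226, 88).
Z = 88 is radium.

Ra-226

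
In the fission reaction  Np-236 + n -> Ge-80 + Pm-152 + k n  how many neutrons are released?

Conserve mass number: 237 = 80 + 152 + k, so k = 237 − 232 = 5.
Check atomic number: 93 = 32 + 61 + 0 = 93. ✓

5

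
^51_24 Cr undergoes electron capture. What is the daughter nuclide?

V-51

Electron capture: mass number changes by +0, atomic number by -1.
A: 51 = 51; Z: 24 − 1 = 23.
Z = 23 is vanadium, so the daughter is ^51_23 V.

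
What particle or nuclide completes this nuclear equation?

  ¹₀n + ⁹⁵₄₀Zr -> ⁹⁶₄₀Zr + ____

gamma ray

Conserve mass number: 1 + 95 = 96 + A, so A = 0.
Conserve atomic number: 0 + 40 = 40 + Z, so Z = 0.
A = 0 and Z = 0 is ⁰₀γ — a gamma ray.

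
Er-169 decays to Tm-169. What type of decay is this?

ΔA = 169 − 169 = 0; ΔZ = 69 − 68 = +1.
A is unchanged and Z rises by 1 — a neutron has become a proton (β⁻ decay).

beta-minus decay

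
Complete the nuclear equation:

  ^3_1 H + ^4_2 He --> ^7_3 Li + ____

gamma ray

Conserve mass number: 3 + 4 = 7 + A, so A = 0.
Conserve atomic number: 1 + 2 = 3 + Z, so Z = 0.
A = 0 and Z = 0 is ^0_0 γ — a gamma ray.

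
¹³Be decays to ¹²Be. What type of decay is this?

neutron emission

ΔA = 12 − 13 = -1; ΔZ = 4 − 4 = +0.
A drops by 1 with Z unchanged — a neutron was emitted.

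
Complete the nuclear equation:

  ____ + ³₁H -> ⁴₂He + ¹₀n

deuteron

Conserve mass number: A + 3 = 4 + 1, so A = 2.
Conserve atomic number: Z + 1 = 2 + 0, so Z = 1.
A = 2 and Z = 1 is ²₁H — a deuteron.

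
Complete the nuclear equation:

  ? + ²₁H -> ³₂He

Conserve mass number: A + 2 = 3, so A = 1.
Conserve atomic number: Z + 1 = 2, so Z = 1.
A = 1 and Z = 1 is ¹₁H — a proton.

proton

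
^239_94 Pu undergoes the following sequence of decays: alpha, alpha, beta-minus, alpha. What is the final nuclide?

Start: (A, Z) = (239, 94).
After α: (235, 92).
After α: (231, 90).
After β⁻: (231, 91).
After α: (227, 89).
Z = 89 is actinium.

Ac-227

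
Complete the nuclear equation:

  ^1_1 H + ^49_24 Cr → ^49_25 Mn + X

Conserve mass number: 1 + 49 = 49 + A, so A = 1.
Conserve atomic number: 1 + 24 = 25 + Z, so Z = 0.
A = 1 and Z = 0 is ^1_0 n — a neutron.

neutron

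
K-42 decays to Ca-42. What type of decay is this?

ΔA = 42 − 42 = 0; ΔZ = 20 − 19 = +1.
A is unchanged and Z rises by 1 — a neutron has become a proton (β⁻ decay).

beta-minus decay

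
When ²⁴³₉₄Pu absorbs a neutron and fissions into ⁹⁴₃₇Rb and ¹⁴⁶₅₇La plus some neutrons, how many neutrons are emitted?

4

Conserve mass number: 244 = 94 + 146 + k, so k = 244 − 240 = 4.
Check atomic number: 94 = 37 + 57 + 0 = 94. ✓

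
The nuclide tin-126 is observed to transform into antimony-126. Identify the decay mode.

beta-minus decay

ΔA = 126 − 126 = 0; ΔZ = 51 − 50 = +1.
A is unchanged and Z rises by 1 — a neutron has become a proton (β⁻ decay).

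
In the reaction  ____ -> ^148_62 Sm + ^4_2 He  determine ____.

Conserve mass number: A = 148 + 4, so A = 152.
Conserve atomic number: Z = 62 + 2, so Z = 64.
Z = 64 is gadolinium, so the species is ^152_64 Gd.

Gd-152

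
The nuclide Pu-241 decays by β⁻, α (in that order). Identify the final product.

Np-237

Start: (A, Z) = (241, 94).
After β⁻: (241, 95).
After α: (237, 93).
Z = 93 is neptunium.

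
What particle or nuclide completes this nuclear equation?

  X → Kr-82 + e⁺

Conserve mass number: A = 82 + 0, so A = 82.
Conserve atomic number: Z = 36 + 1, so Z = 37.
Z = 37 is rubidium, so the species is Rb-82.

Rb-82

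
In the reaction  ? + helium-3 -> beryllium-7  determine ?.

alpha particle

Conserve mass number: A + 3 = 7, so A = 4.
Conserve atomic number: Z + 2 = 4, so Z = 2.
A = 4 and Z = 2 is helium-4 — an alpha particle.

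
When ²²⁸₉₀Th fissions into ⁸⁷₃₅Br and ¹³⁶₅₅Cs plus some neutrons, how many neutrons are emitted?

Conserve mass number: 228 = 87 + 136 + k, so k = 228 − 223 = 5.
Check atomic number: 90 = 35 + 55 + 0 = 90. ✓

5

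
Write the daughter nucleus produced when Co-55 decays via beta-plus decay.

Beta-plus decay: mass number changes by +0, atomic number by -1.
A: 55 = 55; Z: 27 − 1 = 26.
Z = 26 is iron, so the daughter is Fe-55.

Fe-55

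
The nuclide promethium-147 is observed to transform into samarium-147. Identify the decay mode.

ΔA = 147 − 147 = 0; ΔZ = 62 − 61 = +1.
A is unchanged and Z rises by 1 — a neutron has become a proton (β⁻ decay).

beta-minus decay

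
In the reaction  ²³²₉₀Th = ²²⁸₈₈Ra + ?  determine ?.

Conserve mass number: 232 = 228 + A, so A = 4.
Conserve atomic number: 90 = 88 + Z, so Z = 2.
A = 4 and Z = 2 is ⁴₂He — an alpha particle.

alpha particle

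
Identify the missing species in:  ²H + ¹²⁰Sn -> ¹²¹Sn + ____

proton

Conserve mass number: 2 + 120 = 121 + A, so A = 1.
Conserve atomic number: 1 + 50 = 50 + Z, so Z = 1.
A = 1 and Z = 1 is ¹H — a proton.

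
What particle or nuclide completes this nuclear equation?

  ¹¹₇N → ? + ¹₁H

Conserve mass number: 11 = A + 1, so A = 10.
Conserve atomic number: 7 = Z + 1, so Z = 6.
Z = 6 is carbon, so the species is ¹⁰₆C.

C-10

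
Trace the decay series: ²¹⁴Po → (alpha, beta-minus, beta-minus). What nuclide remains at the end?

Start: (A, Z) = (214, 84).
After α: (210, 82).
After β⁻: (210, 83).
After β⁻: (210, 84).
Z = 84 is polonium.

Po-210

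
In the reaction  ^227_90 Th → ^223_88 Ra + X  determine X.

alpha particle

Conserve mass number: 227 = 223 + A, so A = 4.
Conserve atomic number: 90 = 88 + Z, so Z = 2.
A = 4 and Z = 2 is ^4_2 He — an alpha particle.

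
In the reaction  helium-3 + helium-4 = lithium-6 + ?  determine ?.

Conserve mass number: 3 + 4 = 6 + A, so A = 1.
Conserve atomic number: 2 + 2 = 3 + Z, so Z = 1.
A = 1 and Z = 1 is hydrogen-1 — a proton.

proton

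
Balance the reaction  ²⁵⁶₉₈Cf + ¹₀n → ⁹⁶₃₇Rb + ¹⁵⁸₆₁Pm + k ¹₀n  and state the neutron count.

Conserve mass number: 257 = 96 + 158 + k, so k = 257 − 254 = 3.
Check atomic number: 98 = 37 + 61 + 0 = 98. ✓

3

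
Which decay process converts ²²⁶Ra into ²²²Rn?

ΔA = 222 − 226 = -4; ΔZ = 86 − 88 = -2.
A drops by 4 and Z drops by 2 — the signature of alpha emission.

alpha decay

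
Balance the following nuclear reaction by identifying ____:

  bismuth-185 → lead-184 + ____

proton

Conserve mass number: 185 = 184 + A, so A = 1.
Conserve atomic number: 83 = 82 + Z, so Z = 1.
A = 1 and Z = 1 is hydrogen-1 — a proton.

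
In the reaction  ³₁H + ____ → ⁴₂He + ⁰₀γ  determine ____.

Conserve mass number: 3 + A = 4 + 0, so A = 1.
Conserve atomic number: 1 + Z = 2 + 0, so Z = 1.
A = 1 and Z = 1 is ¹₁H — a proton.

proton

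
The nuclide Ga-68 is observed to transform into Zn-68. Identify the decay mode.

ΔA = 68 − 68 = 0; ΔZ = 30 − 31 = -1.
A is unchanged and Z drops by 1 — a proton has become a neutron (β⁺ emission or electron capture).

beta-plus decay or electron capture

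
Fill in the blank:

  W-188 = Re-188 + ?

beta-minus particle

Conserve mass number: 188 = 188 + A, so A = 0.
Conserve atomic number: 74 = 75 + Z, so Z = -1.
A = 0 and Z = -1 is e⁻ — a beta-minus particle.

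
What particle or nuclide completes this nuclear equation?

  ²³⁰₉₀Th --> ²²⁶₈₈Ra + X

Conserve mass number: 230 = 226 + A, so A = 4.
Conserve atomic number: 90 = 88 + Z, so Z = 2.
A = 4 and Z = 2 is ⁴₂He — an alpha particle.

alpha particle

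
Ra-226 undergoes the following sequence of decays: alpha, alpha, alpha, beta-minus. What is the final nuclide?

Start: (A, Z) = (226, 88).
After α: (222, 86).
After α: (218, 84).
After α: (214, 82).
After β⁻: (214, 83).
Z = 83 is bismuth.

Bi-214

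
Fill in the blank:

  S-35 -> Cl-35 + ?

beta-minus particle

Conserve mass number: 35 = 35 + A, so A = 0.
Conserve atomic number: 16 = 17 + Z, so Z = -1.
A = 0 and Z = -1 is e⁻ — a beta-minus particle.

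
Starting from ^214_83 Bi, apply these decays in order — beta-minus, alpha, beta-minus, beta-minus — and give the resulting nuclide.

Start: (A, Z) = (214, 83).
After β⁻: (214, 84).
After α: (210, 82).
After β⁻: (210, 83).
After β⁻: (210, 84).
Z = 84 is polonium.

Po-210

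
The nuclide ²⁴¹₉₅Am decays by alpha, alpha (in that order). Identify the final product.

Start: (A, Z) = (241, 95).
After α: (237, 93).
After α: (233, 91).
Z = 91 is protactinium.

Pa-233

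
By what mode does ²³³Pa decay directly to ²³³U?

ΔA = 233 − 233 = 0; ΔZ = 92 − 91 = +1.
A is unchanged and Z rises by 1 — a neutron has become a proton (β⁻ decay).

beta-minus decay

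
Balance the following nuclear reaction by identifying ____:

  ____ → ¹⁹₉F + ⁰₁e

Conserve mass number: A = 19 + 0, so A = 19.
Conserve atomic number: Z = 9 + 1, so Z = 10.
Z = 10 is neon, so the species is ¹⁹₁₀Ne.

Ne-19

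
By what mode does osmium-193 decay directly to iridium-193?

beta-minus decay

ΔA = 193 − 193 = 0; ΔZ = 77 − 76 = +1.
A is unchanged and Z rises by 1 — a neutron has become a proton (β⁻ decay).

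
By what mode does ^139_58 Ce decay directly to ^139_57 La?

ΔA = 139 − 139 = 0; ΔZ = 57 − 58 = -1.
A is unchanged and Z drops by 1 — a proton has become a neutron (β⁺ emission or electron capture).

beta-plus decay or electron capture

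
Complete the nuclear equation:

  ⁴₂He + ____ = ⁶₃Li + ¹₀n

Conserve mass number: 4 + A = 6 + 1, so A = 3.
Conserve atomic number: 2 + Z = 3 + 0, so Z = 1.
A = 3 and Z = 1 is ³₁H — a triton.

triton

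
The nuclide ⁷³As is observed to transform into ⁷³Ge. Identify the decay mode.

ΔA = 73 − 73 = 0; ΔZ = 32 − 33 = -1.
A is unchanged and Z drops by 1 — a proton has become a neutron (β⁺ emission or electron capture).

beta-plus decay or electron capture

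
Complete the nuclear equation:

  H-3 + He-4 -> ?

Li-7

Conserve mass number: 3 + 4 = A, so A = 7.
Conserve atomic number: 1 + 2 = Z, so Z = 3.
Z = 3 is lithium, so the species is Li-7.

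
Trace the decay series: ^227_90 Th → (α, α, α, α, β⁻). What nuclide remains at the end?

Bi-211

Start: (A, Z) = (227, 90).
After α: (223, 88).
After α: (219, 86).
After α: (215, 84).
After α: (211, 82).
After β⁻: (211, 83).
Z = 83 is bismuth.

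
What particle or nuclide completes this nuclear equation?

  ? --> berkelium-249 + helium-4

Conserve mass number: A = 249 + 4, so A = 253.
Conserve atomic number: Z = 97 + 2, so Z = 99.
Z = 99 is einsteinium, so the species is einsteinium-253.

Es-253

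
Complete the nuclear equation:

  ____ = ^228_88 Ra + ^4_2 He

Conserve mass number: A = 228 + 4, so A = 232.
Conserve atomic number: Z = 88 + 2, so Z = 90.
Z = 90 is thorium, so the species is ^232_90 Th.

Th-232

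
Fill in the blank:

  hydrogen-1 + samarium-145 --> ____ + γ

Conserve mass number: 1 + 145 = A + 0, so A = 146.
Conserve atomic number: 1 + 62 = Z + 0, so Z = 63.
Z = 63 is europium, so the species is europium-146.

Eu-146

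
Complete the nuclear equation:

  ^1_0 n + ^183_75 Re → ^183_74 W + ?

proton

Conserve mass number: 1 + 183 = 183 + A, so A = 1.
Conserve atomic number: 0 + 75 = 74 + Z, so Z = 1.
A = 1 and Z = 1 is ^1_1 H — a proton.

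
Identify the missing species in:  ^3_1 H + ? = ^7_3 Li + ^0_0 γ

alpha particle

Conserve mass number: 3 + A = 7 + 0, so A = 4.
Conserve atomic number: 1 + Z = 3 + 0, so Z = 2.
A = 4 and Z = 2 is ^4_2 He — an alpha particle.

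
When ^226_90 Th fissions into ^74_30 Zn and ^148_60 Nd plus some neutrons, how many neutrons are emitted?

4

Conserve mass number: 226 = 74 + 148 + k, so k = 226 − 222 = 4.
Check atomic number: 90 = 30 + 60 + 0 = 90. ✓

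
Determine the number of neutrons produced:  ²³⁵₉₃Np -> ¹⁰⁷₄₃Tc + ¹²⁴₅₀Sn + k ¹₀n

4

Conserve mass number: 235 = 107 + 124 + k, so k = 235 − 231 = 4.
Check atomic number: 93 = 43 + 50 + 0 = 93. ✓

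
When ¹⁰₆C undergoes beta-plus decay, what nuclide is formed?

Beta-plus decay: mass number changes by +0, atomic number by -1.
A: 10 = 10; Z: 6 − 1 = 5.
Z = 5 is boron, so the daughter is ¹⁰₅B.

B-10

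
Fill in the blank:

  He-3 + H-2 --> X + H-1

Conserve mass number: 3 + 2 = A + 1, so A = 4.
Conserve atomic number: 2 + 1 = Z + 1, so Z = 2.
A = 4 and Z = 2 is He-4 — an alpha particle.

He-4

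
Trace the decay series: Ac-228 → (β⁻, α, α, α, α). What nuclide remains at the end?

Start: (A, Z) = (228, 89).
After β⁻: (228, 90).
After α: (224, 88).
After α: (220, 86).
After α: (216, 84).
After α: (212, 82).
Z = 82 is lead.

Pb-212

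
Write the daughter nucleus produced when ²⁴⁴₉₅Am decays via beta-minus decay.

Beta-minus decay: mass number changes by +0, atomic number by +1.
A: 244 = 244; Z: 95 + 1 = 96.
Z = 96 is curium, so the daughter is ²⁴⁴₉₆Cm.

Cm-244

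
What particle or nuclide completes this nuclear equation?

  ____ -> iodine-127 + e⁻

Conserve mass number: A = 127 + 0, so A = 127.
Conserve atomic number: Z = 53 − 1, so Z = 52.
Z = 52 is tellurium, so the species is tellurium-127.

Te-127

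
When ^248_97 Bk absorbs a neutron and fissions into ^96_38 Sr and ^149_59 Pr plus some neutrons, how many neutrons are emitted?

Conserve mass number: 249 = 96 + 149 + k, so k = 249 − 245 = 4.
Check atomic number: 97 = 38 + 59 + 0 = 97. ✓

4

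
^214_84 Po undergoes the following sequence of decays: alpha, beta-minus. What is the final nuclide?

Bi-210

Start: (A, Z) = (214, 84).
After α: (210, 82).
After β⁻: (210, 83).
Z = 83 is bismuth.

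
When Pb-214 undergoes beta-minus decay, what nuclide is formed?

Beta-minus decay: mass number changes by +0, atomic number by +1.
A: 214 = 214; Z: 82 + 1 = 83.
Z = 83 is bismuth, so the daughter is Bi-214.

Bi-214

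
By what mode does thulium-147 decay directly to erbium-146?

ΔA = 146 − 147 = -1; ΔZ = 68 − 69 = -1.
A drops by 1 and Z drops by 1 — a proton was emitted.

proton emission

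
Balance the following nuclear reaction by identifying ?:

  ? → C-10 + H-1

N-11

Conserve mass number: A = 10 + 1, so A = 11.
Conserve atomic number: Z = 6 + 1, so Z = 7.
Z = 7 is nitrogen, so the species is N-11.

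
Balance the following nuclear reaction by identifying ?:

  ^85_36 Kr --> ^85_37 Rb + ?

Conserve mass number: 85 = 85 + A, so A = 0.
Conserve atomic number: 36 = 37 + Z, so Z = -1.
A = 0 and Z = -1 is ^0_-1 e — a beta-minus particle.

beta-minus particle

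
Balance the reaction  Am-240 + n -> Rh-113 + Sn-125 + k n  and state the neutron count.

3

Conserve mass number: 241 = 113 + 125 + k, so k = 241 − 238 = 3.
Check atomic number: 95 = 45 + 50 + 0 = 95. ✓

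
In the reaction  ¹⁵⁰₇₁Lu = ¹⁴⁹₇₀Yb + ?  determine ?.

proton

Conserve mass number: 150 = 149 + A, so A = 1.
Conserve atomic number: 71 = 70 + Z, so Z = 1.
A = 1 and Z = 1 is ¹₁H — a proton.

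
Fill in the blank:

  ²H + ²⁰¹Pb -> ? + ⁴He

Conserve mass number: 2 + 201 = A + 4, so A = 199.
Conserve atomic number: 1 + 82 = Z + 2, so Z = 81.
Z = 81 is thallium, so the species is ¹⁹⁹Tl.

Tl-199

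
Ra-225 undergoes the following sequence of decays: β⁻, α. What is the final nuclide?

Start: (A, Z) = (225, 88).
After β⁻: (225, 89).
After α: (221, 87).
Z = 87 is francium.

Fr-221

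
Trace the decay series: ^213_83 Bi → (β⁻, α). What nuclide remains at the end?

Pb-209

Start: (A, Z) = (213, 83).
After β⁻: (213, 84).
After α: (209, 82).
Z = 82 is lead.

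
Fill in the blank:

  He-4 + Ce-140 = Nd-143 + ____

neutron

Conserve mass number: 4 + 140 = 143 + A, so A = 1.
Conserve atomic number: 2 + 58 = 60 + Z, so Z = 0.
A = 1 and Z = 0 is n — a neutron.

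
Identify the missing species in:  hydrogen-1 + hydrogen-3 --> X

He-4

Conserve mass number: 1 + 3 = A, so A = 4.
Conserve atomic number: 1 + 1 = Z, so Z = 2.
A = 4 and Z = 2 is helium-4 — an alpha particle.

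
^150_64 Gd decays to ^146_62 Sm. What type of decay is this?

alpha decay

ΔA = 146 − 150 = -4; ΔZ = 62 − 64 = -2.
A drops by 4 and Z drops by 2 — the signature of alpha emission.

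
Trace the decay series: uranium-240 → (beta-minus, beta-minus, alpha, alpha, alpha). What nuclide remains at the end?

Start: (A, Z) = (240, 92).
After β⁻: (240, 93).
After β⁻: (240, 94).
After α: (236, 92).
After α: (232, 90).
After α: (228, 88).
Z = 88 is radium.

Ra-228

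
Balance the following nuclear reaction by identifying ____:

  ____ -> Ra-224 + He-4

Th-228

Conserve mass number: A = 224 + 4, so A = 228.
Conserve atomic number: Z = 88 + 2, so Z = 90.
Z = 90 is thorium, so the species is Th-228.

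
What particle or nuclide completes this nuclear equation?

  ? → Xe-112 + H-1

Cs-113

Conserve mass number: A = 112 + 1, so A = 113.
Conserve atomic number: Z = 54 + 1, so Z = 55.
Z = 55 is caesium, so the species is Cs-113.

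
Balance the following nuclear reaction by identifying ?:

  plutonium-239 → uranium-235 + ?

Conserve mass number: 239 = 235 + A, so A = 4.
Conserve atomic number: 94 = 92 + Z, so Z = 2.
A = 4 and Z = 2 is helium-4 — an alpha particle.

alpha particle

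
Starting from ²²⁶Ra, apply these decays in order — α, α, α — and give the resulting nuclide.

Start: (A, Z) = (226, 88).
After α: (222, 86).
After α: (218, 84).
After α: (214, 82).
Z = 82 is lead.

Pb-214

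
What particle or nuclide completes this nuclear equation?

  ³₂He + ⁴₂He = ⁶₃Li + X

Conserve mass number: 3 + 4 = 6 + A, so A = 1.
Conserve atomic number: 2 + 2 = 3 + Z, so Z = 1.
A = 1 and Z = 1 is ¹₁H — a proton.

proton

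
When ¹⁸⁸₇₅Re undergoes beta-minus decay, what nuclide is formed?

Os-188

Beta-minus decay: mass number changes by +0, atomic number by +1.
A: 188 = 188; Z: 75 + 1 = 76.
Z = 76 is osmium, so the daughter is ¹⁸⁸₇₆Os.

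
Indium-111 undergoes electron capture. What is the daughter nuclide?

Electron capture: mass number changes by +0, atomic number by -1.
A: 111 = 111; Z: 49 − 1 = 48.
Z = 48 is cadmium, so the daughter is cadmium-111.

Cd-111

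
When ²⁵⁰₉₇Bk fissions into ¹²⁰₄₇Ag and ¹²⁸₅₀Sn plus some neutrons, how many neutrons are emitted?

2

Conserve mass number: 250 = 120 + 128 + k, so k = 250 − 248 = 2.
Check atomic number: 97 = 47 + 50 + 0 = 97. ✓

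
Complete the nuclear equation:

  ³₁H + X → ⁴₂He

Conserve mass number: 3 + A = 4, so A = 1.
Conserve atomic number: 1 + Z = 2, so Z = 1.
A = 1 and Z = 1 is ¹₁H — a proton.

proton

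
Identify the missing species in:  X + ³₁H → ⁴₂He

Conserve mass number: A + 3 = 4, so A = 1.
Conserve atomic number: Z + 1 = 2, so Z = 1.
A = 1 and Z = 1 is ¹₁H — a proton.

proton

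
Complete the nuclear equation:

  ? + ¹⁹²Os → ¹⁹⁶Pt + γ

alpha particle

Conserve mass number: A + 192 = 196 + 0, so A = 4.
Conserve atomic number: Z + 76 = 78 + 0, so Z = 2.
A = 4 and Z = 2 is ⁴He — an alpha particle.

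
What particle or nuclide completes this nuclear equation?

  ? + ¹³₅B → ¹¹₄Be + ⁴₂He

deuteron

Conserve mass number: A + 13 = 11 + 4, so A = 2.
Conserve atomic number: Z + 5 = 4 + 2, so Z = 1.
A = 2 and Z = 1 is ²₁H — a deuteron.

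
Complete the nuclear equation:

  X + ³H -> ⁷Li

alpha particle

Conserve mass number: A + 3 = 7, so A = 4.
Conserve atomic number: Z + 1 = 3, so Z = 2.
A = 4 and Z = 2 is ⁴He — an alpha particle.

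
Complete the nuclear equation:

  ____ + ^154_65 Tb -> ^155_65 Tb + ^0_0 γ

neutron

Conserve mass number: A + 154 = 155 + 0, so A = 1.
Conserve atomic number: Z + 65 = 65 + 0, so Z = 0.
A = 1 and Z = 0 is ^1_0 n — a neutron.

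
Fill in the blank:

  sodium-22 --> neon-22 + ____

positron

Conserve mass number: 22 = 22 + A, so A = 0.
Conserve atomic number: 11 = 10 + Z, so Z = 1.
A = 0 and Z = 1 is e⁺ — a positron.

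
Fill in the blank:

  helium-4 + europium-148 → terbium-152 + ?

Conserve mass number: 4 + 148 = 152 + A, so A = 0.
Conserve atomic number: 2 + 63 = 65 + Z, so Z = 0.
A = 0 and Z = 0 is γ — a gamma ray.

gamma ray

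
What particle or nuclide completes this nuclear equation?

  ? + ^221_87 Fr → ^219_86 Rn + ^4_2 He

deuteron

Conserve mass number: A + 221 = 219 + 4, so A = 2.
Conserve atomic number: Z + 87 = 86 + 2, so Z = 1.
A = 2 and Z = 1 is ^2_1 H — a deuteron.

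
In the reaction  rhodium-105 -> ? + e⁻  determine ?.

Conserve mass number: 105 = A + 0, so A = 105.
Conserve atomic number: 45 = Z − 1, so Z = 46.
Z = 46 is palladium, so the species is palladium-105.

Pd-105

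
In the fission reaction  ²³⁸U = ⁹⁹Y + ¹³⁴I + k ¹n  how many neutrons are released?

5

Conserve mass number: 238 = 99 + 134 + k, so k = 238 − 233 = 5.
Check atomic number: 92 = 39 + 53 + 0 = 92. ✓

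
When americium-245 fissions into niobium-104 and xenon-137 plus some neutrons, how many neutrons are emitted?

Conserve mass number: 245 = 104 + 137 + k, so k = 245 − 241 = 4.
Check atomic number: 95 = 41 + 54 + 0 = 95. ✓

4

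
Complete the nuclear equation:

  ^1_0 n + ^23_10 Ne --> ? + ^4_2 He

Conserve mass number: 1 + 23 = A + 4, so A = 20.
Conserve atomic number: 0 + 10 = Z + 2, so Z = 8.
Z = 8 is oxygen, so the species is ^20_8 O.

O-20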